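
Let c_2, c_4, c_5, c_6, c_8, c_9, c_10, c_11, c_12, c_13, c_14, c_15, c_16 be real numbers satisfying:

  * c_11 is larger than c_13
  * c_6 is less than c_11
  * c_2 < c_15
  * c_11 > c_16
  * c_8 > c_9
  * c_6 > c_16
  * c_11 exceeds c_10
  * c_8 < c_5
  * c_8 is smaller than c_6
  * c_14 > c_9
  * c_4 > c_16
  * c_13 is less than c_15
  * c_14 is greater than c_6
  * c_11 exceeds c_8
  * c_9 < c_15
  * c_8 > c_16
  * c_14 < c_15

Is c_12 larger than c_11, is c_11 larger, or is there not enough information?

Following every chain through c_12: nothing is chained to c_12.
c_11 is not reached, and no chain runs the other way from c_11 to c_12.
So the given relations leave the order of c_12 and c_11 undetermined.

undetermined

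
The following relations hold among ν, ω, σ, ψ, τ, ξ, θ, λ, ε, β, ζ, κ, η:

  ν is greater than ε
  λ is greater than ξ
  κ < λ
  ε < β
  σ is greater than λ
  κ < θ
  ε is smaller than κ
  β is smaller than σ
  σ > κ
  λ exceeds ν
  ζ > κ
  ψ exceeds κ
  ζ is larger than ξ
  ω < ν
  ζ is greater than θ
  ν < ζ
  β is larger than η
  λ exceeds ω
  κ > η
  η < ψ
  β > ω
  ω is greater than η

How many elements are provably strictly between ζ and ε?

The relations place ε below ζ. An element lies strictly between them when it is forced above ε and also forced below ζ.
Above ε: {κ, ν, ψ, λ, θ, β, σ}. Below ζ: {η, ξ, κ, ω, ν, θ}.
Intersection: {κ, ν, θ} — 3.

3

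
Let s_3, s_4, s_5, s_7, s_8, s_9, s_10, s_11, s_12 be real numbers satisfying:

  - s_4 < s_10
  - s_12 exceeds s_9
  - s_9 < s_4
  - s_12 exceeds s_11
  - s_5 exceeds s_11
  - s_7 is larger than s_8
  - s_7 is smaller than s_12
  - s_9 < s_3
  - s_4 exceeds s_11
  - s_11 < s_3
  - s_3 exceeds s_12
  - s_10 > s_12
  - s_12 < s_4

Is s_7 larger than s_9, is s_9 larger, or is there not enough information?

undetermined

Following every chain through s_7: above s_7 we get s_12, s_3, s_4, s_10; below s_7 we get s_8.
s_9 is not reached, and no chain runs the other way from s_9 to s_7.
So the given relations leave the order of s_7 and s_9 undetermined.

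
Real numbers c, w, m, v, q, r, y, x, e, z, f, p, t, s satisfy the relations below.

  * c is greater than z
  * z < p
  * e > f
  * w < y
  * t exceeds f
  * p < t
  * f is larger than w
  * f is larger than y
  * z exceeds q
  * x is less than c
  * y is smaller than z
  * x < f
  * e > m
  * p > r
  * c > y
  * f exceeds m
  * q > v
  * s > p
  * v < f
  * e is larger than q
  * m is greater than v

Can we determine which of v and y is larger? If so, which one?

undetermined

Following every chain through v: above v we get q, m, z, p, c, f, e, t, s.
y is not reached, and no chain runs the other way from y to v.
So the given relations leave the order of v and y undetermined.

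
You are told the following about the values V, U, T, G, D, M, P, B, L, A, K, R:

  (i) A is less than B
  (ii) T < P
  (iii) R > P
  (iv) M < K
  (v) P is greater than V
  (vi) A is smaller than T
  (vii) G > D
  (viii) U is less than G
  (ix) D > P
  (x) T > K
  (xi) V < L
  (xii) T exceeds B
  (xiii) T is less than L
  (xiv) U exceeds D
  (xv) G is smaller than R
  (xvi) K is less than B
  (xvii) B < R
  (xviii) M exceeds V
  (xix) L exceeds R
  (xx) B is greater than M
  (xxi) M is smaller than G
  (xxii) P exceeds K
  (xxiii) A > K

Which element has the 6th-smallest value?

T

The consecutive relations fix a unique order: V < M < K < A < B < T < P < D < U < G < R < L.
The 6th smallest is T.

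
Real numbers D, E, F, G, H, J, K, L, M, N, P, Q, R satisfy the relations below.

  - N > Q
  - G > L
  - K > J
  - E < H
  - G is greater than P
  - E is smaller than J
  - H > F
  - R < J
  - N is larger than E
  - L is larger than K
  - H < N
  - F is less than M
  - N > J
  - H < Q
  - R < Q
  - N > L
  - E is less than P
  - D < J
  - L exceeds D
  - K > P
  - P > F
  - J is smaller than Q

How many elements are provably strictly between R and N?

The relations place R below N. An element lies strictly between them when it is forced above R and also forced below N.
Above R: {J, Q, K, L, G}. Below N: {E, D, F, H, P, J, Q, K, L}.
Intersection: {J, Q, K, L} — 4.

4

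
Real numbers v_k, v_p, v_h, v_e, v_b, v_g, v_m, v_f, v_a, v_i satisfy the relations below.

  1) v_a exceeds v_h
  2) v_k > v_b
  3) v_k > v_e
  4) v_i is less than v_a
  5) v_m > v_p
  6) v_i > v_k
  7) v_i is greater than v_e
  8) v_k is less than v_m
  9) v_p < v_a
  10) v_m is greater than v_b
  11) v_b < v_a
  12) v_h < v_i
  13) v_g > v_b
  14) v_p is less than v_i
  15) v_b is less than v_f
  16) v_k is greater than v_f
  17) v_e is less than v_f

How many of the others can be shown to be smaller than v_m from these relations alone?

Directly below v_m: v_p, v_b, v_k.
One step further: v_e, v_f (5 so far).
No other element is forced below v_m by the given relations, so the count is 5.

5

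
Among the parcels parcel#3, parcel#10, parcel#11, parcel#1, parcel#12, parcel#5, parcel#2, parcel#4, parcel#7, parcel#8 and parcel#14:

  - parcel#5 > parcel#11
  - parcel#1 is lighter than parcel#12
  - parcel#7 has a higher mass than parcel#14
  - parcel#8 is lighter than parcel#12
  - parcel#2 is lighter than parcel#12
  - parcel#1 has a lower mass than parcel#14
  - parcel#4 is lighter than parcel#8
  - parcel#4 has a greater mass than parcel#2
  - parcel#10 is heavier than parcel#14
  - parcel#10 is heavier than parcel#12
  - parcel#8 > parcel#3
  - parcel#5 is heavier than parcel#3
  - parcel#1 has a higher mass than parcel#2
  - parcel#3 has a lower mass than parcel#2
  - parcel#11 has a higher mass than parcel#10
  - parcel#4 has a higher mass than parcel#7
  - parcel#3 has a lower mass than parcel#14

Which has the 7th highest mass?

parcel#7

Piecing the relations together gives one ordering: parcel#3 < parcel#2 < parcel#1 < parcel#14 < parcel#7 < parcel#4 < parcel#8 < parcel#12 < parcel#10 < parcel#11 < parcel#5.
The 7th largest is parcel#7.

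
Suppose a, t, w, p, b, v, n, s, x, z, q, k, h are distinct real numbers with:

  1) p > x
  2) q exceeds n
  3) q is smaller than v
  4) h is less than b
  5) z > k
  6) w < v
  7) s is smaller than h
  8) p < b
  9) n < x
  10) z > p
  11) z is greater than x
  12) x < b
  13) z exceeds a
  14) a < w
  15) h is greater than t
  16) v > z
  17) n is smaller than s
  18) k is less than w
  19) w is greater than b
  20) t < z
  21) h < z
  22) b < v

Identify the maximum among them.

v

t is not greatest since t < z; n is not greatest since n < s; k is not greatest since k < z; s is not greatest since s < h; a is not greatest since a < z; x is not greatest since x < p; h is not greatest since h < z; p is not greatest since p < b; q is not greatest since q < v; b is not greatest since b < w; w is not greatest since w < v; z is not greatest since z < v.
Only v has nothing above it, so v is the maximum.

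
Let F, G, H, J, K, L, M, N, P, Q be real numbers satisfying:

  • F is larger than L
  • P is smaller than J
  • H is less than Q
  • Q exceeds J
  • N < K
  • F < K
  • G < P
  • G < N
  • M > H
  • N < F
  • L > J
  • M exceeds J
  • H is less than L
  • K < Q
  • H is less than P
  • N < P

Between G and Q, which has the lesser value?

G < N and N < P give G < P.
Then P < J extends the chain to J.
Then J < L extends the chain to L.
Then L < F extends the chain to F.
Then F < K extends the chain to K.
Then K < Q extends the chain to Q.
So G < Q; G is the smaller of the two.

G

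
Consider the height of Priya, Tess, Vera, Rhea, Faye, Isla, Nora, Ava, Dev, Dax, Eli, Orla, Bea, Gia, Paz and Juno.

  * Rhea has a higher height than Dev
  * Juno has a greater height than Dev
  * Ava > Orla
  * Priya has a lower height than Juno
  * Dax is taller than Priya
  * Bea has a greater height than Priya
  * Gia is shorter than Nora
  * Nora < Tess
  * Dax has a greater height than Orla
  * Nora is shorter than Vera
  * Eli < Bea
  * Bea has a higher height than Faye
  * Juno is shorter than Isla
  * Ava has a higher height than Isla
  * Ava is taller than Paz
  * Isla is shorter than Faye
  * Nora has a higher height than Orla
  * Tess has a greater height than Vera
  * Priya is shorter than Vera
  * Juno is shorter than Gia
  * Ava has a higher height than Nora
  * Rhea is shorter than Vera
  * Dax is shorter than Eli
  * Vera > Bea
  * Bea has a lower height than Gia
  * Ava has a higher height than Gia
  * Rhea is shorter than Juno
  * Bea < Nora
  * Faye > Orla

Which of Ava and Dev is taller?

The relevant relations are Dev < Rhea; Rhea < Juno; Juno < Isla; Isla < Faye; Faye < Bea; Bea < Gia; Gia < Nora; Nora < Ava.
Together: Dev < Rhea < Juno < Isla < Faye < Bea < Gia < Nora < Ava.
So Dev < Ava; Ava is the taller of the two.

Ava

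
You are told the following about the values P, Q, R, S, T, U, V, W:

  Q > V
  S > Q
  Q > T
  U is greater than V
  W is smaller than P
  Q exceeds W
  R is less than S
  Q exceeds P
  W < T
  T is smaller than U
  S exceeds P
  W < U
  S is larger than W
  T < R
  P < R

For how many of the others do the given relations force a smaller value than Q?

The elements the relations force below Q are V, W, T, P — no chain reaches any other.
That is 4.

4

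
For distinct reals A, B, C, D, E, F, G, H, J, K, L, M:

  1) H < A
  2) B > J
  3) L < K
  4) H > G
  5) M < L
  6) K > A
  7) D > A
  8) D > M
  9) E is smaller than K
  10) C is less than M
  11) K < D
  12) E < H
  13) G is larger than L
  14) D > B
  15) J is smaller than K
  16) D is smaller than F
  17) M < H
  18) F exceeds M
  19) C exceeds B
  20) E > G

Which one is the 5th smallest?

L

The consecutive relations fix a unique order: J < B < C < M < L < G < E < H < A < K < D < F.
The 5th smallest is L.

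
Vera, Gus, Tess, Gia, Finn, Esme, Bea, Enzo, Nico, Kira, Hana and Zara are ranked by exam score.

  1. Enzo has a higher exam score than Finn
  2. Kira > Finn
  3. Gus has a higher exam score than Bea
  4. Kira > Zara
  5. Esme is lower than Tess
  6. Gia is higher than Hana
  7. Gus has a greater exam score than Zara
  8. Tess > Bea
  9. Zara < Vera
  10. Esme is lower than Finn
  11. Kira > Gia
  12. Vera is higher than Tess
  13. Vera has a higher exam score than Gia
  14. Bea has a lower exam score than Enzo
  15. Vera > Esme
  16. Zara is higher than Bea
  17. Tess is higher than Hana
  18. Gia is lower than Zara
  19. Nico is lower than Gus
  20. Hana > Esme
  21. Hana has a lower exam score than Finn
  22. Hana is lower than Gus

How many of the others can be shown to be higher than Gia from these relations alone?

Directly above Gia: Zara, Kira, Vera.
One step further: Gus (4 so far).
Nothing else is reachable above Gia; 4 in all.

4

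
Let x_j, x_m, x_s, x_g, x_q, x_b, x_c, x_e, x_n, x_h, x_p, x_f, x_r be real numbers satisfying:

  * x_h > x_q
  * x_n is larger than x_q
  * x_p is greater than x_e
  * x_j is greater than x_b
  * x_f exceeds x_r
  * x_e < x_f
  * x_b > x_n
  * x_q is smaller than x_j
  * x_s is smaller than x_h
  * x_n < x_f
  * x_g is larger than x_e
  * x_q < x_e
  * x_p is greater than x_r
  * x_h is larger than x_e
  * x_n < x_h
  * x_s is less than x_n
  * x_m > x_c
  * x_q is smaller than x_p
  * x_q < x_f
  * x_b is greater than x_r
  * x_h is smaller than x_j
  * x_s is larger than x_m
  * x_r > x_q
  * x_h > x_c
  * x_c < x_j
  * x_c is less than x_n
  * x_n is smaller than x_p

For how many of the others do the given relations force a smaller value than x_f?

7

The elements the relations force below x_f are x_c, x_q, x_e, x_m, x_s, x_n, x_r — no chain reaches any other.
That is 7.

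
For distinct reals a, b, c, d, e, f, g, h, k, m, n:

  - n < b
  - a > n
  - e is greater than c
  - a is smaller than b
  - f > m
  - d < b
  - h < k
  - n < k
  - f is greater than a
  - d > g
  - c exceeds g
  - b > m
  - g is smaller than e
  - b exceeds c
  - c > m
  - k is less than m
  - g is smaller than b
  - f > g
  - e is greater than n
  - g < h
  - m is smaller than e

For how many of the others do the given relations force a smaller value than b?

From b the given relations immediately reach g, n, a, d, m, c.
From those, k — 7 in total.
From those, h — 8 in total.
No other element is forced below b by the given relations, so the count is 8.

8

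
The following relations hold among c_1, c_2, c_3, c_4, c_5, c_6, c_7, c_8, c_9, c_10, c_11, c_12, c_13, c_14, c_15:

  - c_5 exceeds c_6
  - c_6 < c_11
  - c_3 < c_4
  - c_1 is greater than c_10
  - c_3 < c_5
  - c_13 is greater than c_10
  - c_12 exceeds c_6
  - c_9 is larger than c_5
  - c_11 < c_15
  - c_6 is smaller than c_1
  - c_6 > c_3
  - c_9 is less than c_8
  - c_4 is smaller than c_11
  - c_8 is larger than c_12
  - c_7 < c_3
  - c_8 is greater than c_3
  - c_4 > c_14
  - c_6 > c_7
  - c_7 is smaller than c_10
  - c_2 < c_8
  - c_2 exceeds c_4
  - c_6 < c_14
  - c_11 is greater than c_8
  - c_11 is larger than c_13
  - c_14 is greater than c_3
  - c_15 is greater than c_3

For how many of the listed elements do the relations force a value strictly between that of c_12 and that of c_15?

Chaining upward from c_12 reaches: c_8, c_11.
Chaining downward from c_15 reaches: c_7, c_3, c_10, c_6, c_14, c_4, c_5, c_13, c_2, c_9, c_8, c_11.
Strictly between c_12 and c_15 are those in both lists: c_8, c_11 — 2 elements.

2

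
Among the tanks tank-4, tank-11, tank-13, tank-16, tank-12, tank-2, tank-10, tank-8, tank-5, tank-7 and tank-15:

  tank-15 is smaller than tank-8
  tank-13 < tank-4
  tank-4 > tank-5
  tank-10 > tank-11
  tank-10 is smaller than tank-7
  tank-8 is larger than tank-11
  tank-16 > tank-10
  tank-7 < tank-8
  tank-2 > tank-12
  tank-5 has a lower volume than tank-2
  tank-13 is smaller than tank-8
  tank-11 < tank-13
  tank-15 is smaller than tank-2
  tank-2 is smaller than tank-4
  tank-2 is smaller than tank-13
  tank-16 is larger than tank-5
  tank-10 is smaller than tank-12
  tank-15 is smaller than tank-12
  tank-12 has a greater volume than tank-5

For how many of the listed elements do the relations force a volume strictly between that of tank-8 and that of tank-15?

3

Chaining upward from tank-15 reaches: tank-12, tank-2, tank-13, tank-4.
Chaining downward from tank-8 reaches: tank-11, tank-5, tank-10, tank-12, tank-7, tank-2, tank-13.
Strictly between tank-15 and tank-8 are those in both lists: tank-12, tank-2, tank-13 — 3 elements.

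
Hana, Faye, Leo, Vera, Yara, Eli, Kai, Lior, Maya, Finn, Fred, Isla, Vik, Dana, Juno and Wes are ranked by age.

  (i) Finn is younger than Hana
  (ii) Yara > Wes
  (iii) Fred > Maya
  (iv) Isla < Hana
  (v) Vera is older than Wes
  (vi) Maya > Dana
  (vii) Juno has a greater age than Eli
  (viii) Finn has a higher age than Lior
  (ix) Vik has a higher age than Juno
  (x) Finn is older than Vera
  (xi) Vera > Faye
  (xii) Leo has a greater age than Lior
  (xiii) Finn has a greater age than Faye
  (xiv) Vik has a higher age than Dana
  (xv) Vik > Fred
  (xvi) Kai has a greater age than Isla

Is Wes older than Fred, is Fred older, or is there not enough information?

undetermined

Following every chain through Wes: above Wes we get Vera, Finn, Hana, Yara.
Fred is not reached, and no chain runs the other way from Fred to Wes.
So the given relations leave the order of Wes and Fred undetermined.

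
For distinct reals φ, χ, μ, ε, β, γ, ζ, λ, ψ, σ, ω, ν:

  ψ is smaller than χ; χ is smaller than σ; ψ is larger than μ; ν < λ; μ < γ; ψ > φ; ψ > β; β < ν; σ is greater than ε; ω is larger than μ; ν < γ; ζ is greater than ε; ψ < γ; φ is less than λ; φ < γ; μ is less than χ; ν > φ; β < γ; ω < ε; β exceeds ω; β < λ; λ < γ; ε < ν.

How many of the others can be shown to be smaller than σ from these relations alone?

Directly below σ: ε, χ.
One step further: μ, ω, ψ (5 so far).
One step further: β, φ (7 so far).
Nothing else is reachable below σ; 7 in all.

7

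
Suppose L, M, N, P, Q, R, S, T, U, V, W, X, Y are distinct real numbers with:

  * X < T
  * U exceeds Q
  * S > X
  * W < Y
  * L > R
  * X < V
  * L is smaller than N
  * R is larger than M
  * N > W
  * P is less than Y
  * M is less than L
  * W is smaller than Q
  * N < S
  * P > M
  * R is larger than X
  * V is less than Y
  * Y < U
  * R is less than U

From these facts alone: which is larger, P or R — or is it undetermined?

undetermined

Following every chain through R: above R we get L, N, S, U; below R we get M, X.
P is not reached, and no chain runs the other way from P to R.
So the given relations leave the order of R and P undetermined.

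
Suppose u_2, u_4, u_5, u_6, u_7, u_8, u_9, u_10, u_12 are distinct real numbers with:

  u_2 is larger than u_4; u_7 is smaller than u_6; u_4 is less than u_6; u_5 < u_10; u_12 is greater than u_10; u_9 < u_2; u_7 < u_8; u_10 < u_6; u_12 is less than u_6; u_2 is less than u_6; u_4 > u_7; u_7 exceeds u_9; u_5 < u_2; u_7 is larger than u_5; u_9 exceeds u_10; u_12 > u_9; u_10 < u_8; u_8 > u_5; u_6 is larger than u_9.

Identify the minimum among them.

Chaining upward from u_5: directly above it, u_10, u_7, u_2, u_8; then u_9, u_4, u_12, u_6.
That covers every other element, and nothing is given below u_5, so u_5 is the minimum.

u_5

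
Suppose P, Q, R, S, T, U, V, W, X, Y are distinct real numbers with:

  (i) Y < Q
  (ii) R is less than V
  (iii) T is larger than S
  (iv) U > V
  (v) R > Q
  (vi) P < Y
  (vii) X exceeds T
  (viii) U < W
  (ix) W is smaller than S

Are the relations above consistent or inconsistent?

consistent

The single ordering P < Y < Q < R < V < U < W < S < T < X satisfies every listed relation, so no contradiction arises.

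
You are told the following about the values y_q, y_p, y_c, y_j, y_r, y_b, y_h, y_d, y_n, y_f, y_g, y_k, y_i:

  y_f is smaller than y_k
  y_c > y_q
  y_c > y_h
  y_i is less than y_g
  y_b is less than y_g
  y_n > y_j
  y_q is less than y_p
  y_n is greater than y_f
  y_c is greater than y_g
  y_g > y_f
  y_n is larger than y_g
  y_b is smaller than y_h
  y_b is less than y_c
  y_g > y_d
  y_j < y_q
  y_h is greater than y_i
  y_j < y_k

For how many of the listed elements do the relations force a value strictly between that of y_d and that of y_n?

1

Chaining upward from y_d reaches: y_g, y_c.
Chaining downward from y_n reaches: y_j, y_f, y_b, y_i, y_g.
Strictly between y_d and y_n are those in both lists: y_g — 1 element.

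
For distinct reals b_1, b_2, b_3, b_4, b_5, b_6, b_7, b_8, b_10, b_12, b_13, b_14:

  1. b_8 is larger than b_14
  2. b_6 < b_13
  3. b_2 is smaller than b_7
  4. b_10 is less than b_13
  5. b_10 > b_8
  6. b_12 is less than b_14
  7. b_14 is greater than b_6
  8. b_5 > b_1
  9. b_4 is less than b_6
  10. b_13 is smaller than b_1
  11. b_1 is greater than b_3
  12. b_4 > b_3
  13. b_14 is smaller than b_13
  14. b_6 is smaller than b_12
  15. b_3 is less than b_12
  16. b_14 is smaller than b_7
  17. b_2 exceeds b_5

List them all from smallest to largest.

b_3 < b_4 < b_6 < b_12 < b_14 < b_8 < b_10 < b_13 < b_1 < b_5 < b_2 < b_7

The consecutive links are each given: b_3 < b_4; b_4 < b_6; b_6 < b_12; b_12 < b_14; b_14 < b_8; b_8 < b_10; b_10 < b_13; b_13 < b_1; b_1 < b_5; b_5 < b_2; b_2 < b_7.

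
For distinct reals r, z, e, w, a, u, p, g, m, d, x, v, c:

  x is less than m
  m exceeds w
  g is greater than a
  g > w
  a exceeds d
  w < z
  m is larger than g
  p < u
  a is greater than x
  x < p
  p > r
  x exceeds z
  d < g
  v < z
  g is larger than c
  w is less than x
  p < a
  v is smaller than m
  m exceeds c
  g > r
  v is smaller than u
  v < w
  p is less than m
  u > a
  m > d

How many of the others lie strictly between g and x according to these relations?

Chaining upward from x reaches: p, a, u, m.
Chaining downward from g reaches: c, r, v, w, z, p, d, a.
Strictly between x and g are those in both lists: p, a — 2 elements.

2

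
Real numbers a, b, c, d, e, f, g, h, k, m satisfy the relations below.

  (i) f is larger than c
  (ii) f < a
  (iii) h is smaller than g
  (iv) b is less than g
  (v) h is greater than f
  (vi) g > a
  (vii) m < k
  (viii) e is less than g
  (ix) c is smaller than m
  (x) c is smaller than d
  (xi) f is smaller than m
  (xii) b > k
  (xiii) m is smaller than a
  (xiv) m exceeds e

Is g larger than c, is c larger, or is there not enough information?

g

Chaining the given relations: c < f < m < a < g.
So g is larger.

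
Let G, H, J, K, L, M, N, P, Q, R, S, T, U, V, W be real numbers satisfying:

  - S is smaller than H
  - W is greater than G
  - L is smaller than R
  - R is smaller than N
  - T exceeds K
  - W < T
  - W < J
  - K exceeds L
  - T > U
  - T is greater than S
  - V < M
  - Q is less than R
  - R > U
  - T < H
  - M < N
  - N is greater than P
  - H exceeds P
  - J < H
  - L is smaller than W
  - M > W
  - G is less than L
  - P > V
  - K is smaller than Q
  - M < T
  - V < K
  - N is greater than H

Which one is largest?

G is not greatest since G < L; L is not greatest since L < K; V is not greatest since V < P; U is not greatest since U < R; W is not greatest since W < T; J is not greatest since J < H; K is not greatest since K < T; M is not greatest since M < T; Q is not greatest since Q < R; R is not greatest since R < N; S is not greatest since S < T; P is not greatest since P < N; T is not greatest since T < H; H is not greatest since H < N.
Only N has nothing above it, so N is the largest.

N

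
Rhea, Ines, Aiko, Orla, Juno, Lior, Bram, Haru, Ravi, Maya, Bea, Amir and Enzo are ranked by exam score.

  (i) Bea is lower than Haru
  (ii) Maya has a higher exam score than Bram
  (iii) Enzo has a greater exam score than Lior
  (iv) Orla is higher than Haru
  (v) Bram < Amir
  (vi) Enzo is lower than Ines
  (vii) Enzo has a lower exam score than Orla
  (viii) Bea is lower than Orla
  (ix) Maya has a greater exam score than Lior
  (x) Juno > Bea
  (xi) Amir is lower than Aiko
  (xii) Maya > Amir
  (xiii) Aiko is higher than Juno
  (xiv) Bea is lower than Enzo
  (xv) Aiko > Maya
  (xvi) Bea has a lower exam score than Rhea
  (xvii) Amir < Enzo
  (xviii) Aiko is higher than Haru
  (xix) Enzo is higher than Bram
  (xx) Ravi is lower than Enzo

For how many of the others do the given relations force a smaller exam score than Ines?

6

From Ines the given relations immediately reach Enzo.
From those, Bram, Amir, Lior, Bea, Ravi — 6 in total.
No other element is forced below Ines by the given relations, so the count is 6.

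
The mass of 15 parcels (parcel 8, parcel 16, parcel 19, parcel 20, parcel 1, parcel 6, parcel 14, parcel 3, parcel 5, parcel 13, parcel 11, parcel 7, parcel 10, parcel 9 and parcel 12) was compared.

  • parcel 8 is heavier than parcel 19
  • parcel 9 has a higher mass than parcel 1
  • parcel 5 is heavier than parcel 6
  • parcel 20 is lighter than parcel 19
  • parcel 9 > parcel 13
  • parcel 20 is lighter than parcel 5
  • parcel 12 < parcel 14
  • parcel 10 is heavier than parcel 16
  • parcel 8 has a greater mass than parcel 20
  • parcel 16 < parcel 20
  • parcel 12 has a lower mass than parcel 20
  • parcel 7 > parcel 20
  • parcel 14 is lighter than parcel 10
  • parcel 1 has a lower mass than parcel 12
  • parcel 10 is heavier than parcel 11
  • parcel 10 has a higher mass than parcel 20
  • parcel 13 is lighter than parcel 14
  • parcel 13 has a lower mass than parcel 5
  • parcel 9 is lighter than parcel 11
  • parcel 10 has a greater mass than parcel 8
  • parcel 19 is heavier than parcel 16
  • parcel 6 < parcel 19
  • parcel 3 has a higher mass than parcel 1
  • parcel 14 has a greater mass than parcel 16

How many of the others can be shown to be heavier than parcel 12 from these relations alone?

From parcel 12 the given relations immediately reach parcel 14, parcel 20.
From those, parcel 19, parcel 8, parcel 7, parcel 5, parcel 10 — 7 in total.
No other element is forced above parcel 12 by the given relations, so the count is 7.

7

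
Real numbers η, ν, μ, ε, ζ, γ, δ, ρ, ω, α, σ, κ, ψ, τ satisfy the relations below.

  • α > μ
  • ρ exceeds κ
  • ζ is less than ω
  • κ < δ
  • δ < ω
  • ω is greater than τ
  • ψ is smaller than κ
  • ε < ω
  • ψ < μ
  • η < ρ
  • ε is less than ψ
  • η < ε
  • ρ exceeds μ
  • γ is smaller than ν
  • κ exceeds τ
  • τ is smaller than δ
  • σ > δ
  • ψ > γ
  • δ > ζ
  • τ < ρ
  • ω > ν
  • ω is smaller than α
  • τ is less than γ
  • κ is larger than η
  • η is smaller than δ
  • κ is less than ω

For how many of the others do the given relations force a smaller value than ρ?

The elements the relations force below ρ are η, τ, ε, γ, ψ, μ, κ — no chain reaches any other.
That is 7.

7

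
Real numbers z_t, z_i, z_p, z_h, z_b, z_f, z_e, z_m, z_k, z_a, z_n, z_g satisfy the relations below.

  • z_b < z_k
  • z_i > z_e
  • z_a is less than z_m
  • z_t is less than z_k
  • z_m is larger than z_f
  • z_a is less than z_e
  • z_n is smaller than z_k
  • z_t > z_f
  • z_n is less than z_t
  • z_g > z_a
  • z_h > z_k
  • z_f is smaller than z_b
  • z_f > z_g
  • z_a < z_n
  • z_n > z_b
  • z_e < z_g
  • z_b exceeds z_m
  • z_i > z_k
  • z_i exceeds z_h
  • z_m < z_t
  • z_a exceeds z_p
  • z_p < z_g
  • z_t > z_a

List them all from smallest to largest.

Nothing is placed below z_p, so it is least; from there z_p < z_a; z_a < z_e; z_e < z_g; z_g < z_f; z_f < z_m; z_m < z_b; z_b < z_n; z_n < z_t; z_t < z_k; z_k < z_h; z_h < z_i, each given directly.

z_p < z_a < z_e < z_g < z_f < z_m < z_b < z_n < z_t < z_k < z_h < z_i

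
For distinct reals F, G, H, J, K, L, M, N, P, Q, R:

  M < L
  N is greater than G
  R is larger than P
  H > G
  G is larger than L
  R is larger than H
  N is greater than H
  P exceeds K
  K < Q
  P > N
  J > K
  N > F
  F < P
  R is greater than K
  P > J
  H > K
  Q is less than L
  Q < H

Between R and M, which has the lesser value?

M

Chaining the given relations: M < L < G < H < N < P < R.
So M < R; M is the smaller of the two.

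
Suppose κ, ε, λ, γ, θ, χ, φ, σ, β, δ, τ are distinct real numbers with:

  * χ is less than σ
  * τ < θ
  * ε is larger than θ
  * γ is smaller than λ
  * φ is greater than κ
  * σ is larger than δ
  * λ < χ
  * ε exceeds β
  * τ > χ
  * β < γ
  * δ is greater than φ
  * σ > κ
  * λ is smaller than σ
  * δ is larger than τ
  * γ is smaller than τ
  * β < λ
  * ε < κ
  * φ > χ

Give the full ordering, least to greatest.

β < γ < λ < χ < τ < θ < ε < κ < φ < δ < σ

Nothing is placed below β, so it is least; from there β < γ; γ < λ; λ < χ; χ < τ; τ < θ; θ < ε; ε < κ; κ < φ; φ < δ; δ < σ, each given directly.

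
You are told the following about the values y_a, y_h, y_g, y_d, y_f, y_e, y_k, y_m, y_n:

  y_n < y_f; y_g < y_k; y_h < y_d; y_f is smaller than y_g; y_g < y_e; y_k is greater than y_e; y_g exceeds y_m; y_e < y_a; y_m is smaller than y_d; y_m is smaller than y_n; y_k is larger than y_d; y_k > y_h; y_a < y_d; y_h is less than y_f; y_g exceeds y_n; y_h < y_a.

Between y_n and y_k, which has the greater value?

y_k

The relevant relations are y_n < y_f; y_f < y_g; y_g < y_e; y_e < y_a; y_a < y_d; y_d < y_k.
Together: y_n < y_f < y_g < y_e < y_a < y_d < y_k.
So y_n < y_k; y_k is the larger of the two.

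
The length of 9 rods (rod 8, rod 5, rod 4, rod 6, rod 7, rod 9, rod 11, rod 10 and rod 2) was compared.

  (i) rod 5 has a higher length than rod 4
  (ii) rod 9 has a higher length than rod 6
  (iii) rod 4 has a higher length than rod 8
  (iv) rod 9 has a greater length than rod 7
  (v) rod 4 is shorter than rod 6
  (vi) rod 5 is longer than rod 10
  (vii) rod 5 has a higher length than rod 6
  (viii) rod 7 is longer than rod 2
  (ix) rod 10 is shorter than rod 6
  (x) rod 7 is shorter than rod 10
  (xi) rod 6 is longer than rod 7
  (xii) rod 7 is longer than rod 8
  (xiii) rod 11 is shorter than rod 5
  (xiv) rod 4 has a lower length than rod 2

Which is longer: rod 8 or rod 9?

rod 9

rod 8 < rod 4 and rod 4 < rod 2 give rod 8 < rod 2.
With rod 2 < rod 7: rod 8 < rod 4 < rod 2 < rod 7.
With rod 7 < rod 10: rod 8 < rod 4 < rod 2 < rod 7 < rod 10.
Then rod 10 < rod 6 extends the chain to rod 6.
Then rod 6 < rod 9 extends the chain to rod 9.
So rod 8 < rod 9; rod 9 is the longer of the two.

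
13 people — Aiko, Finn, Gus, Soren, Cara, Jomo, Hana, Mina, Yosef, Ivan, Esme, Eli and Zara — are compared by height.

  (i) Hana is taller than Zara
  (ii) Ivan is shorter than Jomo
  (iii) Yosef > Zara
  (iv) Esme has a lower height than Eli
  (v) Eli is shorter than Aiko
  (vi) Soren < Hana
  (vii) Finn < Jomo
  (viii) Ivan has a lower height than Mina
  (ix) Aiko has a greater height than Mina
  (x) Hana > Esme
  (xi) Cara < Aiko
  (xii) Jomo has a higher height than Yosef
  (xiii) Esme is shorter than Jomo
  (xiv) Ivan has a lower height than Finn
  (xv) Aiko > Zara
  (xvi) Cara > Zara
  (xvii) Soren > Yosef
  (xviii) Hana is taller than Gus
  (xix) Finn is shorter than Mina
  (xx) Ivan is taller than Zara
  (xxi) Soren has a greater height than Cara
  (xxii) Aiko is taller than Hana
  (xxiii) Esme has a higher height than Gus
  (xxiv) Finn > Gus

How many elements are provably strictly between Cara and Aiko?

2

The relations place Cara below Aiko. An element lies strictly between them when it is forced above Cara and also forced below Aiko.
Above Cara: {Soren, Hana}. Below Aiko: {Zara, Gus, Esme, Yosef, Eli, Soren, Ivan, Finn, Hana, Mina}.
Intersection: {Soren, Hana} — 2.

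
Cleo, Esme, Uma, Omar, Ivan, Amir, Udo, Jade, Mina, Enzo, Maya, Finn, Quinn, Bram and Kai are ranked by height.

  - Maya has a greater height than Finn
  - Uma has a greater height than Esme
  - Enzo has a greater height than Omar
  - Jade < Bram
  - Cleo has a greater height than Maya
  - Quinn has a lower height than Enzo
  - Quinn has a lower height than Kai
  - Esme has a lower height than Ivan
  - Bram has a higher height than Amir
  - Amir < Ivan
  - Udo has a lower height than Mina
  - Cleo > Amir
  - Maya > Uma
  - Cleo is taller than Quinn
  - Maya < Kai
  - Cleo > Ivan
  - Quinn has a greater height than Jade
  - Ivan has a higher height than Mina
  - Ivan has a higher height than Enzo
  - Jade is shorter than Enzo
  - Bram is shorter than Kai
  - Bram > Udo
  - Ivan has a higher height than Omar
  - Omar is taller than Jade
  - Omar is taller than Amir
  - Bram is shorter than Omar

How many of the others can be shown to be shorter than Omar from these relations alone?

4

Directly below Omar: Amir, Jade, Bram.
One step further: Udo (4 so far).
Nothing else is reachable below Omar; 4 in all.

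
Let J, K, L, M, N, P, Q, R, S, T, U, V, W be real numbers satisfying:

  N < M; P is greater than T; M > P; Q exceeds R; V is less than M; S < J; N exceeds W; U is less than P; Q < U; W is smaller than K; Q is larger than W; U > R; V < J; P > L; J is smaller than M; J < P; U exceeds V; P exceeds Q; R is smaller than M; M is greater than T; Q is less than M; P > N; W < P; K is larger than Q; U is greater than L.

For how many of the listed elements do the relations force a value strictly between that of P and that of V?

2

The relations place V below P. An element lies strictly between them when it is forced above V and also forced below P.
Above V: {J, U, M}. Below P: {W, S, L, T, R, Q, J, U, N}.
Intersection: {J, U} — 2.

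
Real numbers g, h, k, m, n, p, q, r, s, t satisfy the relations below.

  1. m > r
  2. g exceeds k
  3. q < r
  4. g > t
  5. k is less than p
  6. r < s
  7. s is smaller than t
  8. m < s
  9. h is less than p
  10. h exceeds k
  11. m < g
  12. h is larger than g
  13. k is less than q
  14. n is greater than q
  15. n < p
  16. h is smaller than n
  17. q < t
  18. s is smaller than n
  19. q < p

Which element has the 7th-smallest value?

Chaining the given pairs: k < q < r < m < s < t < g < h < n < p.
Counting 7 from the smallest end gives g.

g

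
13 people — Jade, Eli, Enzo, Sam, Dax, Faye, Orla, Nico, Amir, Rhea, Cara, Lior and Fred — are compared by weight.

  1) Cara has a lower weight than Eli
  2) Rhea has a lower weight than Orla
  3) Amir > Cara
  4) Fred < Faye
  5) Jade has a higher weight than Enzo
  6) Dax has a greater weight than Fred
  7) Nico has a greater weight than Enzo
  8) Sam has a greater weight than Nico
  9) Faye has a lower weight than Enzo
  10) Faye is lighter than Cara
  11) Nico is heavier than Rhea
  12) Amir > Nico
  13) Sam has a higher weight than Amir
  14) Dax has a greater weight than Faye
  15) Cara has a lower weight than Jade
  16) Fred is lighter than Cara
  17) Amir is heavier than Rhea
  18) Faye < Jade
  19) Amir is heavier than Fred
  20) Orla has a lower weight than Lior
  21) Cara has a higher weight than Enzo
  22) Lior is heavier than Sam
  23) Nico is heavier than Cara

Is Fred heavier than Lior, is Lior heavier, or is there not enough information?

Lior

The relevant relations are Fred < Faye; Faye < Enzo; Enzo < Cara; Cara < Nico; Nico < Amir; Amir < Sam; Sam < Lior.
Together: Fred < Faye < Enzo < Cara < Nico < Amir < Sam < Lior.
So Lior is heavier.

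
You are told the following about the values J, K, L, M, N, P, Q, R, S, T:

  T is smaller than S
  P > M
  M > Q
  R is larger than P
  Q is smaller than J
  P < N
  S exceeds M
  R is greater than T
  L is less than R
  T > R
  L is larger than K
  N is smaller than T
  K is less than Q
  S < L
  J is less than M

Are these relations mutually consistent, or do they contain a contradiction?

We have R < T stated directly, yet also T < S < L < R by chaining the others — so T < R. Contradiction.

inconsistent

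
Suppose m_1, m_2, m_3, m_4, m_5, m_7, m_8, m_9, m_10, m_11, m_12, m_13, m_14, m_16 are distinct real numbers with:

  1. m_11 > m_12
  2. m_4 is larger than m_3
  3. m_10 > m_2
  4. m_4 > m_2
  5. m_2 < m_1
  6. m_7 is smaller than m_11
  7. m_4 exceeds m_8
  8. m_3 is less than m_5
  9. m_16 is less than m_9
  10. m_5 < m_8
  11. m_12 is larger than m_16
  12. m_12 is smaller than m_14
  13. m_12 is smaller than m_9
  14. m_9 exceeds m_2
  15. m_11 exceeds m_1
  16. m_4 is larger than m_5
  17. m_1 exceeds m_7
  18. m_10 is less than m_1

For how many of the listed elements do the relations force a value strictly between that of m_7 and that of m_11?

Chaining upward from m_7 reaches: m_1.
Chaining downward from m_11 reaches: m_2, m_16, m_12, m_10, m_1.
Strictly between m_7 and m_11 are those in both lists: m_1 — 1 element.

1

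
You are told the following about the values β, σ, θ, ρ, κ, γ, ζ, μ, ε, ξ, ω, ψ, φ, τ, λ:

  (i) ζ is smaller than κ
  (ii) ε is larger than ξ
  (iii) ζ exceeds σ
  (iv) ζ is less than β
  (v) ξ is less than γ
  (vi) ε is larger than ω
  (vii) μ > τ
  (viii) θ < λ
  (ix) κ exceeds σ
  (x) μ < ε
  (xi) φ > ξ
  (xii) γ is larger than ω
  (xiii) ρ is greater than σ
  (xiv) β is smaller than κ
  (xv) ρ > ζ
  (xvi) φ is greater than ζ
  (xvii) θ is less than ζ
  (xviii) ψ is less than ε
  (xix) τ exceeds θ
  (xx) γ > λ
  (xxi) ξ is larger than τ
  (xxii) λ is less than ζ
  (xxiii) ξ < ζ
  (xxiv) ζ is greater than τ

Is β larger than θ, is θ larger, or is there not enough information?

β

The relevant relations are θ < τ; τ < ξ; ξ < ζ; ζ < β.
Together: θ < τ < ξ < ζ < β.
So β is larger.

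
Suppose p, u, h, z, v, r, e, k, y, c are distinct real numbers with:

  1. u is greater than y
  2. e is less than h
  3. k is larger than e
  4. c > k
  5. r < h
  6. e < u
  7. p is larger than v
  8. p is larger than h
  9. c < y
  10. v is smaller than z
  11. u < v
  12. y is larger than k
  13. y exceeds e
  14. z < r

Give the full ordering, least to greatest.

Each adjacent pair is fixed by a given relation: e < k; k < c; c < y; y < u; u < v; v < z; z < r; r < h; h < p. Chaining them end to end gives the full order.

e < k < c < y < u < v < z < r < h < p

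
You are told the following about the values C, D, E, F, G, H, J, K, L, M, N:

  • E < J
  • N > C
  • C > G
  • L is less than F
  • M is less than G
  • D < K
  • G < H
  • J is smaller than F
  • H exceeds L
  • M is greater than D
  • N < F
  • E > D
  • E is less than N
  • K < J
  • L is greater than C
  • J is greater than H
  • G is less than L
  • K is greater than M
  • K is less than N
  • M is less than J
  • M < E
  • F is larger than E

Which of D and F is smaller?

The relevant relations are D < M; M < G; G < L; L < H; H < J; J < F.
Chaining these gives D < M < G < L < H < J < F.
So D < F; D is the smaller of the two.

D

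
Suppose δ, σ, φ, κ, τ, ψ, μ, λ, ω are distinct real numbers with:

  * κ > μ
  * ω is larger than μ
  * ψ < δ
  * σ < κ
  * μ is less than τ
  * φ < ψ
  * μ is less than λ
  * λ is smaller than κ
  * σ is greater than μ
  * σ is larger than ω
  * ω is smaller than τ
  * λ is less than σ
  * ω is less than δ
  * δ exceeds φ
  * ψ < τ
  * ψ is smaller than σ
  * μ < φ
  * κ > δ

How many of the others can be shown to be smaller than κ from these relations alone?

From κ the given relations immediately reach μ, λ, δ, σ.
From those, φ, ω, ψ — 7 in total.
Nothing else is reachable below κ; 7 in all.

7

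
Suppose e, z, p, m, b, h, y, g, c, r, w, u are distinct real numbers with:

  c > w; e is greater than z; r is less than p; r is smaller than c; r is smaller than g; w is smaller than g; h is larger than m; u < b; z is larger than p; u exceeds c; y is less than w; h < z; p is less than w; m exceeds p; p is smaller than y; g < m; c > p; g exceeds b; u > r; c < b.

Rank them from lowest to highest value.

r < p < y < w < c < u < b < g < m < h < z < e

The consecutive links are each given: r < p; p < y; y < w; w < c; c < u; u < b; b < g; g < m; m < h; h < z; z < e.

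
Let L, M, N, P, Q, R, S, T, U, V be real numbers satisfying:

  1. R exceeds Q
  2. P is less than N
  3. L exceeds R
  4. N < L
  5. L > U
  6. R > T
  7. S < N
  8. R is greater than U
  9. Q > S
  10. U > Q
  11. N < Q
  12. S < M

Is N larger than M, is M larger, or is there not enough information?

undetermined

Following every chain through N: above N we get Q, U, R, L; below N we get P, S.
M is not reached, and no chain runs the other way from M to N.
So the given relations leave the order of N and M undetermined.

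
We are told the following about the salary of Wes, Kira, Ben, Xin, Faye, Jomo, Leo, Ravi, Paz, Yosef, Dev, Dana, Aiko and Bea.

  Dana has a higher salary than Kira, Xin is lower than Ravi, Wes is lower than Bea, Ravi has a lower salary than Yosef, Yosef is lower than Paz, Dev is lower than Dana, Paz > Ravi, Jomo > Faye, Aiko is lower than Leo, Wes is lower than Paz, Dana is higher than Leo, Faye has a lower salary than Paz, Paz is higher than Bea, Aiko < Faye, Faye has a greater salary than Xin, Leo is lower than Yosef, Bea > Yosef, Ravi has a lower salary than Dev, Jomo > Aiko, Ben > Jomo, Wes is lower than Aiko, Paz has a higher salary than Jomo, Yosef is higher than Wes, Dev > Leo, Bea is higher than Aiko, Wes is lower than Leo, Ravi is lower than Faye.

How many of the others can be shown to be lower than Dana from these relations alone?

7

The elements the relations force below Dana are Wes, Xin, Ravi, Kira, Aiko, Leo, Dev — no chain reaches any other.
That is 7.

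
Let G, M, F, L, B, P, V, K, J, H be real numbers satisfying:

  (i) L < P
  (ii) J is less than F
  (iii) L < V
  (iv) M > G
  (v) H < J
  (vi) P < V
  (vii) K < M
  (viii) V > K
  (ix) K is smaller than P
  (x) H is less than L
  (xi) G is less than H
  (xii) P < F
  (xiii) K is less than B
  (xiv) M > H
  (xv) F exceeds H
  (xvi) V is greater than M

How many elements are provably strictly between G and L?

1

The relations place G below L. An element lies strictly between them when it is forced above G and also forced below L.
Above G: {H, M, J, P, F, V}. Below L: {H}.
Intersection: {H} — 1.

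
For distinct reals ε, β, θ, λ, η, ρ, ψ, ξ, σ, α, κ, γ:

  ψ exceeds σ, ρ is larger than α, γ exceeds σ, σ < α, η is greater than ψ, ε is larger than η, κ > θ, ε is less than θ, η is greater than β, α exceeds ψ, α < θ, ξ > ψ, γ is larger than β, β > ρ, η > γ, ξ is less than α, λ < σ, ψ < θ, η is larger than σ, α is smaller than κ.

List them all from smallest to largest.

λ < σ < ψ < ξ < α < ρ < β < γ < η < ε < θ < κ

Nothing is placed below λ, so it is least; from there λ < σ; σ < ψ; ψ < ξ; ξ < α; α < ρ; ρ < β; β < γ; γ < η; η < ε; ε < θ; θ < κ, each given directly.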